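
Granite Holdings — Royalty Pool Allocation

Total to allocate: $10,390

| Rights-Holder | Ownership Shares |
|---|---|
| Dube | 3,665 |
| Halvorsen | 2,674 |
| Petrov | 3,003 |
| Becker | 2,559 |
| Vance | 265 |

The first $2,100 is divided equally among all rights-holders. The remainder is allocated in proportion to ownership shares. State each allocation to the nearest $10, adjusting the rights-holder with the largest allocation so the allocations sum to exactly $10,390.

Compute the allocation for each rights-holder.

Dube: $2,920 | Halvorsen: $2,240 | Petrov: $2,470 | Becker: $2,160 | Vance: $600

$2,100 shared equally gives $420 per rights-holder.
Remainder $8,290 by ownership shares (total 12,166): Dube 2,497.36 → $2,500; Halvorsen 1,822.08 → $1,820; Petrov 2,046.27 → $2,050; Becker 1,743.72 → $1,740; Vance 180.57 → $180.
Totals: Dube $420 + $2,500 = $2,920; Halvorsen $420 + $1,820 = $2,240; Petrov $420 + $2,050 = $2,470; Becker $420 + $1,740 = $2,160; Vance $420 + $180 = $600.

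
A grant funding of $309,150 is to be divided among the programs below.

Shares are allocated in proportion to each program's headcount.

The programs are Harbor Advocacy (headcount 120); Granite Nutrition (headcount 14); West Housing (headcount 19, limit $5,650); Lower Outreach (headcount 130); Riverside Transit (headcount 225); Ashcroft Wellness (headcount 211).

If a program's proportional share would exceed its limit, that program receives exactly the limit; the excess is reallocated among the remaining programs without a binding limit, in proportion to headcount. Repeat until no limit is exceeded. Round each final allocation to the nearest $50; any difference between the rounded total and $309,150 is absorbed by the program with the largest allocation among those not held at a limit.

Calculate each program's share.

Headcount total: 719.
Unconstrained shares: Harbor Advocacy 51,596.66; Granite Nutrition 6,019.61; West Housing 8,169.47; Lower Outreach 55,896.38; Riverside Transit 96,743.74; Ashcroft Wellness 90,724.13.
Capped: West Housing ($5,650); residual $303,500 reallocated over remaining headcount 700.
Remaining shares: Harbor Advocacy 52,028.57 → $52,050; Granite Nutrition 6,070.00 → $6,050; Lower Outreach 56,364.29 → $56,350; Riverside Transit 97,553.57 → $97,550; Ashcroft Wellness 91,483.57 → $91,500.

Harbor Advocacy: $52,050 | Granite Nutrition: $6,050 | West Housing: $5,650 | Lower Outreach: $56,350 | Riverside Transit: $97,550 | Ashcroft Wellness: $91,500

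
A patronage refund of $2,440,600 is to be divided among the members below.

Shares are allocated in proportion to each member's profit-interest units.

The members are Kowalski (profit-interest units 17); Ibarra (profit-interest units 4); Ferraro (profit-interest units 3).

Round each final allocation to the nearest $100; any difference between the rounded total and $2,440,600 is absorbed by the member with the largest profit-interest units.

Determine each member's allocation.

Sum of profit-interest units: 24.
Unrounded shares: Kowalski 17/24 × $2,440,600 = 1,728,758.33; Ibarra 4/24 × $2,440,600 = 406,766.67; Ferraro 3/24 × $2,440,600 = 305,075.00.
Rounded to nearest $100: Kowalski $1,728,800; Ibarra $406,800; Ferraro $305,100. Sum = $2,440,700.
Difference $2,440,600 − $2,440,700 = −$100 applied to largest profit-interest units (Kowalski): Kowalski becomes $1,728,700.

Kowalski: $1,728,700; Ibarra: $406,800; Ferraro: $305,100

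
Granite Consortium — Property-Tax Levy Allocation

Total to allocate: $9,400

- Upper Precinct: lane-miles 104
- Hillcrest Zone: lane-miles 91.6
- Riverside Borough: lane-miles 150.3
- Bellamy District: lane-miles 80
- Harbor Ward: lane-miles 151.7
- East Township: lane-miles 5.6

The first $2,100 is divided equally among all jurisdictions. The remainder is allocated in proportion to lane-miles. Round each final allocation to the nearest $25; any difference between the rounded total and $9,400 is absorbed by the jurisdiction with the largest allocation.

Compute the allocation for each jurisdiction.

Upper Precinct: $1,650; Hillcrest Zone: $1,500; Riverside Borough: $2,225; Bellamy District: $1,350; Harbor Ward: $2,250; East Township: $425

Equal tier: $2,100 ÷ 6 = $350 apiece.
Remainder $7,300 by lane-miles (total 583.2): Upper Precinct 1,301.78 → $1,300; Hillcrest Zone 1,146.57 → $1,150; Riverside Borough 1,881.33 → $1,875; Bellamy District 1,001.37 → $1,000; Harbor Ward 1,898.85 → $1,900; East Township 70.10 → $75.
Totals: Upper Precinct $350 + $1,300 = $1,650; Hillcrest Zone $350 + $1,150 = $1,500; Riverside Borough $350 + $1,875 = $2,225; Bellamy District $350 + $1,000 = $1,350; Harbor Ward $350 + $1,900 = $2,250; East Township $350 + $75 = $425.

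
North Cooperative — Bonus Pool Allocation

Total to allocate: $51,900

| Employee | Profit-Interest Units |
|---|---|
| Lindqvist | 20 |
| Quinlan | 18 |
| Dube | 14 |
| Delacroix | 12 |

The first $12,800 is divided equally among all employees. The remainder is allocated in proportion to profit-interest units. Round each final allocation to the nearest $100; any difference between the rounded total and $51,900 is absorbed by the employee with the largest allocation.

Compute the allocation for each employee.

Lindqvist: $15,400 | Quinlan: $14,200 | Dube: $11,800 | Delacroix: $10,500

Equal tier: $12,800 ÷ 4 = $3,200 apiece.
Remainder $39,100 by profit-interest units (total 64): Lindqvist 12,218.75 → $12,200; Quinlan 10,996.88 → $11,000; Dube 8,553.12 → $8,600; Delacroix 7,331.25 → $7,300.
Totals: Lindqvist $3,200 + $12,200 = $15,400; Quinlan $3,200 + $11,000 = $14,200; Dube $3,200 + $8,600 = $11,800; Delacroix $3,200 + $7,300 = $10,500.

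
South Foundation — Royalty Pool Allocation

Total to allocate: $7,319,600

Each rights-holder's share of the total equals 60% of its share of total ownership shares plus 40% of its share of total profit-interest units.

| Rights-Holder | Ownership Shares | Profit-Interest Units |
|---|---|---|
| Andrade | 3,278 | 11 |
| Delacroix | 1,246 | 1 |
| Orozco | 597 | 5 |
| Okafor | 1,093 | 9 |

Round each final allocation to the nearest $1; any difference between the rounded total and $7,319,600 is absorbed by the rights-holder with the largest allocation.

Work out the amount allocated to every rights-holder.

Andrade: $3,555,436 · Delacroix: $993,223 · Orozco: $984,977 · Okafor: $1,785,964

Totals — ownership shares 6,214, profit-interest units 26.
Composite weights (60% ownership shares + 40% profit-interest units): Andrade 0.4857; Delacroix 0.1357; Orozco 0.1346; Okafor 0.2440.
Pro-rata amounts: Andrade 3,555,436.21; Delacroix 993,222.84; Orozco 984,977.39; Okafor 1,785,963.55.
Rounded to nearest $1: Andrade $3,555,436; Delacroix $993,223; Orozco $984,977; Okafor $1,785,964. Sum = $7,319,600.
Sum already equals the total — no adjustment.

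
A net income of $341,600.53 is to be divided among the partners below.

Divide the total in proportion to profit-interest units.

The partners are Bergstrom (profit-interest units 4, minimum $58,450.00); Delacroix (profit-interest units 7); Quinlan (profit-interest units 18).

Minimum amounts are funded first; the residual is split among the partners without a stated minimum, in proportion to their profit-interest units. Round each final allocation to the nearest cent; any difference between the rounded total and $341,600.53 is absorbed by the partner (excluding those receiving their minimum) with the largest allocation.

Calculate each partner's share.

Bergstrom: $58,450.00 · Delacroix: $79,282.15 · Quinlan: $203,868.38

Minimums first: Bergstrom $58,450.00. Residual $283,150.53.
Residual split over remaining profit-interest units 25: Delacroix 79,282.1484 → $79,282.15; Quinlan 203,868.3816 → $203,868.38.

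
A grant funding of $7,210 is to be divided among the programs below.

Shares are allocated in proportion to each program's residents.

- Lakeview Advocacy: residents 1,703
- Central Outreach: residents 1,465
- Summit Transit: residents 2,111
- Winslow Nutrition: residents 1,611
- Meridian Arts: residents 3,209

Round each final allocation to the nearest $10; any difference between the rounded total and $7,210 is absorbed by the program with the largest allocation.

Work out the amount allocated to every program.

Residents total: 10,099.
Pro-rata amounts: Lakeview Advocacy 1,703/10,099 × $7,210 = 1,215.83; Central Outreach 1,465/10,099 × $7,210 = 1,045.91; Summit Transit 2,111/10,099 × $7,210 = 1,507.11; Winslow Nutrition 1,611/10,099 × $7,210 = 1,150.14; Meridian Arts 3,209/10,099 × $7,210 = 2,291.01.
After rounding ($10): Lakeview Advocacy $1,220; Central Outreach $1,050; Summit Transit $1,510; Winslow Nutrition $1,150; Meridian Arts $2,290. Sum = $7,220.
Difference $7,210 − $7,220 = −$10 applied to largest allocation (Meridian Arts): Meridian Arts becomes $2,280.

Lakeview Advocacy: $1,220; Central Outreach: $1,050; Summit Transit: $1,510; Winslow Nutrition: $1,150; Meridian Arts: $2,280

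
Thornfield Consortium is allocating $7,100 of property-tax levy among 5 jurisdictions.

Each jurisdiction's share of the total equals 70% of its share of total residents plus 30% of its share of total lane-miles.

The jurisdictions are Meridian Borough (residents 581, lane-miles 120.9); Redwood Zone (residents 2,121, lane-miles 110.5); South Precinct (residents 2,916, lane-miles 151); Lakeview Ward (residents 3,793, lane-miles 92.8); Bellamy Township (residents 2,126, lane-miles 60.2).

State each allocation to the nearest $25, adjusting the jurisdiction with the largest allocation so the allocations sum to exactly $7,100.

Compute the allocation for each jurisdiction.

Meridian Borough: $725 | Redwood Zone: $1,350 | South Precinct: $1,850 | Lakeview Ward: $2,025 | Bellamy Township: $1,150

Residents total 11,537; lane-miles total 535.4.
Composite weights (70% residents + 30% lane-miles): Meridian Borough 0.1030; Redwood Zone 0.1906; South Precinct 0.2615; Lakeview Ward 0.2821; Bellamy Township 0.1627.
Pro-rata amounts: Meridian Borough 731.27; Redwood Zone 1,353.31; South Precinct 1,856.91; Lakeview Ward 2,003.17; Bellamy Township 1,155.35.
At nearest $25: Meridian Borough $725; Redwood Zone $1,350; South Precinct $1,850; Lakeview Ward $2,000; Bellamy Township $1,150. Sum = $7,075.
Difference $7,100 − $7,075 = +$25 applied to largest allocation (Lakeview Ward): Lakeview Ward becomes $2,025.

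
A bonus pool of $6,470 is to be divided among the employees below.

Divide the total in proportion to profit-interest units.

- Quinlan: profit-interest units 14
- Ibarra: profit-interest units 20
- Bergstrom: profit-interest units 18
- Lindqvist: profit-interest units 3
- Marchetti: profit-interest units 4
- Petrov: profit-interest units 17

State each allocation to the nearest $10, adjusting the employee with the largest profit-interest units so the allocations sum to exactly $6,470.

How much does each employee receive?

Quinlan: $1,190 | Ibarra: $1,700 | Bergstrom: $1,530 | Lindqvist: $260 | Marchetti: $340 | Petrov: $1,450

Combined profit-interest units = 14 + 20 + 18 + 3 + 4 + 17 = 76.
Proportional shares: Quinlan 1,191.84; Ibarra 1,702.63; Bergstrom 1,532.37; Lindqvist 255.39; Marchetti 340.53; Petrov 1,447.24.
Rounded to nearest $10: Quinlan $1,190; Ibarra $1,700; Bergstrom $1,530; Lindqvist $260; Marchetti $340; Petrov $1,450. Sum = $6,470.
Sum already equals the total — no adjustment.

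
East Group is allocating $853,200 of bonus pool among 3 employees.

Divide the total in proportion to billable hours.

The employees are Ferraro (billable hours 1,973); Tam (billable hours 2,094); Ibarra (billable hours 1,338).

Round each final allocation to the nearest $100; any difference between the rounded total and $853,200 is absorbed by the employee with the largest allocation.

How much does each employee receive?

Ferraro: $311,400 · Tam: $330,600 · Ibarra: $211,200

Total billable hours = 5,405.
Raw shares: Ferraro 1,973/5,405 × $853,200 = 311,445.62; Tam 2,094/5,405 × $853,200 = 330,545.94; Ibarra 1,338/5,405 × $853,200 = 211,208.44.
At nearest $100: Ferraro $311,400; Tam $330,500; Ibarra $211,200. Sum = $853,100.
Difference $853,200 − $853,100 = +$100 applied to largest allocation (Tam): Tam becomes $330,600.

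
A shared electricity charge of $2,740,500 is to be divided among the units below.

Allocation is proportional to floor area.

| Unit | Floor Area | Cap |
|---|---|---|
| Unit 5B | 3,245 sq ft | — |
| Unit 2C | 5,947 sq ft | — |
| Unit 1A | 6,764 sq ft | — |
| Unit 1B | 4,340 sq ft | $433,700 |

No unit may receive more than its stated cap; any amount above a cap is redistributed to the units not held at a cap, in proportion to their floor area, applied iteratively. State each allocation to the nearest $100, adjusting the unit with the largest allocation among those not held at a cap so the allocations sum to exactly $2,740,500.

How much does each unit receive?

Unit 5B: $469,100; Unit 2C: $859,800; Unit 1A: $977,900; Unit 1B: $433,700

Total floor area = 20,296.
Proportional shares (ignoring caps): Unit 5B 438,161.34; Unit 2C 803,003.23; Unit 1A 913,319.96; Unit 1B 586,015.47.
Cap binds for Unit 1B ($433,700); residual $2,306,800 reallocated over remaining floor area 15,956.
Shares after redistribution: Unit 5B 469,138.00 → $469,100; Unit 2C 859,773.10 → $859,800; Unit 1A 977,888.89 → $977,900.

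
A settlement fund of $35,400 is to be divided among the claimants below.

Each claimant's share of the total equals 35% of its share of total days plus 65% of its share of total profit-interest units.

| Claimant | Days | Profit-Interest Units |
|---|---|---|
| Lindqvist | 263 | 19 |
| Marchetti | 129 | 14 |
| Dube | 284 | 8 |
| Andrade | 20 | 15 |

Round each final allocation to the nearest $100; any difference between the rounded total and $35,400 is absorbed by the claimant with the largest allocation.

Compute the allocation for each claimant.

Totals — days 696, profit-interest units 56.
Combined weights (35% days + 65% profit-interest units): Lindqvist 0.3528; Marchetti 0.2274; Dube 0.2357; Andrade 0.1842.
Raw shares: Lindqvist 12,488.82; Marchetti 8,048.92; Dube 8,342.83; Andrade 6,519.43.
At nearest $100: Lindqvist $12,500; Marchetti $8,000; Dube $8,300; Andrade $6,500. Sum = $35,300.
Difference $35,400 − $35,300 = +$100 applied to largest allocation (Lindqvist): Lindqvist becomes $12,600.

Lindqvist: $12,600 | Marchetti: $8,000 | Dube: $8,300 | Andrade: $6,500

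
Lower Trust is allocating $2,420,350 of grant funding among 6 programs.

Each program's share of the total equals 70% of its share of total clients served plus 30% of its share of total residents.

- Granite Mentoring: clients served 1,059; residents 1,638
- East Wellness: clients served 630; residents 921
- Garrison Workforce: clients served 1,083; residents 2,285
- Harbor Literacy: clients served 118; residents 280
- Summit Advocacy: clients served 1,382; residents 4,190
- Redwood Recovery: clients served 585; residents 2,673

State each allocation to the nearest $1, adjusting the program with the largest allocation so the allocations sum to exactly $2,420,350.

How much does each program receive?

Totals — clients served 4,857, residents 11,987.
Blended shares (70% clients served + 30% residents): Granite Mentoring 0.1936; East Wellness 0.1138; Garrison Workforce 0.2133; Harbor Literacy 0.0240; Summit Advocacy 0.3040; Redwood Recovery 0.1512.
Unrounded shares: Granite Mentoring 468,626.93; East Wellness 275,549.00; Garrison Workforce 516,190.36; Harbor Literacy 58,122.22; Summit Advocacy 735,883.33; Redwood Recovery 365,978.16.
Rounded to nearest $1: Granite Mentoring $468,627; East Wellness $275,549; Garrison Workforce $516,190; Harbor Literacy $58,122; Summit Advocacy $735,883; Redwood Recovery $365,978. Sum = $2,420,349.
Difference $2,420,350 − $2,420,349 = +$1 applied to largest allocation (Summit Advocacy): Summit Advocacy becomes $735,884.

Granite Mentoring: $468,627 | East Wellness: $275,549 | Garrison Workforce: $516,190 | Harbor Literacy: $58,122 | Summit Advocacy: $735,884 | Redwood Recovery: $365,978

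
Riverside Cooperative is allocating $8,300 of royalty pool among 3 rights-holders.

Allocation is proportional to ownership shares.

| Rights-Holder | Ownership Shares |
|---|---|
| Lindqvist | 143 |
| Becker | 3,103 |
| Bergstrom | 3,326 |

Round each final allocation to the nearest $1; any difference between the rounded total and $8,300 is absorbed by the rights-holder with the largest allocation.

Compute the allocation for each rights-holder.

Lindqvist: $181 · Becker: $3,919 · Bergstrom: $4,200

Sum of ownership shares: 6,572.
Raw shares: Lindqvist 143/6,572 × $8,300 = 180.60; Becker 3,103/6,572 × $8,300 = 3,918.88; Bergstrom 3,326/6,572 × $8,300 = 4,200.52.
After rounding ($1): Lindqvist $181; Becker $3,919; Bergstrom $4,201. Sum = $8,301.
Difference $8,300 − $8,301 = −$1 applied to largest allocation (Bergstrom): Bergstrom becomes $4,200.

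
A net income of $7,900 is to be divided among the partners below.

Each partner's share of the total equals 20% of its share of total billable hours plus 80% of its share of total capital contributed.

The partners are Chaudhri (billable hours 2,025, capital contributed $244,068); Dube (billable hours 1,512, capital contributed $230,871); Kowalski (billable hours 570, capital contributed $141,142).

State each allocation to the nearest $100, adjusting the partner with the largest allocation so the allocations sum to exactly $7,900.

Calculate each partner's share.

Chaudhri: $3,200 | Dube: $3,000 | Kowalski: $1,700

Billable hours total 4,107; capital contributed total 616,081.
Combined weights (20% billable hours + 80% capital contributed): Chaudhri 0.4155; Dube 0.3734; Kowalski 0.2110.
Pro-rata amounts: Chaudhri 3,282.78; Dube 2,950.05; Kowalski 1,667.17.
After rounding ($100): Chaudhri $3,300; Dube $3,000; Kowalski $1,700. Sum = $8,000.
Difference $7,900 − $8,000 = −$100 applied to largest allocation (Chaudhri): Chaudhri becomes $3,200.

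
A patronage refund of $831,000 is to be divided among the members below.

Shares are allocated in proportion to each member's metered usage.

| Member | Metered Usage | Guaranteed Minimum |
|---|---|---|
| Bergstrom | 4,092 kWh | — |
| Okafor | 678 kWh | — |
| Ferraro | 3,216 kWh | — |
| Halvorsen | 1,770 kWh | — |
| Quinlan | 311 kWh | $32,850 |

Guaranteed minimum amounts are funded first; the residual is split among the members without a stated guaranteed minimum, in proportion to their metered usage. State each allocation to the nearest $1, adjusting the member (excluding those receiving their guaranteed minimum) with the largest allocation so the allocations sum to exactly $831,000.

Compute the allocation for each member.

Bergstrom: $334,771 | Okafor: $55,468 | Ferraro: $263,105 | Halvorsen: $144,806 | Quinlan: $32,850

Guaranteed amounts: Quinlan $32,850. Balance $798,150.
Balance split over remaining metered usage 9,756: Bergstrom 334,771.40 → $334,771; Okafor 55,467.99 → $55,468; Ferraro 263,104.80 → $263,105; Halvorsen 144,805.81 → $144,806.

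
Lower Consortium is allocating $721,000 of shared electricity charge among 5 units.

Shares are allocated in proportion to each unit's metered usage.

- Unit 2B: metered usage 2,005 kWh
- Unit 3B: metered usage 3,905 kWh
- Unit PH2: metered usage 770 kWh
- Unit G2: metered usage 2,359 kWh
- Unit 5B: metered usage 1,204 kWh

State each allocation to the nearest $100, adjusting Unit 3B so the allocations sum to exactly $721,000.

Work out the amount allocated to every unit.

Metered usage total: 10,243.
Raw shares: Unit 2B 2,005/10,243 × $721,000 = 141,131.02; Unit 3B 3,905/10,243 × $721,000 = 274,871.13; Unit PH2 770/10,243 × $721,000 = 54,199.94; Unit G2 2,359/10,243 × $721,000 = 166,048.91; Unit 5B 1,204/10,243 × $721,000 = 84,749.00.
Rounded to nearest $100: Unit 2B $141,100; Unit 3B $274,900; Unit PH2 $54,200; Unit G2 $166,000; Unit 5B $84,700. Sum = $720,900.
Difference $721,000 − $720,900 = +$100 applied to Unit 3B: Unit 3B becomes $275,000.

Unit 2B: $141,100; Unit 3B: $275,000; Unit PH2: $54,200; Unit G2: $166,000; Unit 5B: $84,700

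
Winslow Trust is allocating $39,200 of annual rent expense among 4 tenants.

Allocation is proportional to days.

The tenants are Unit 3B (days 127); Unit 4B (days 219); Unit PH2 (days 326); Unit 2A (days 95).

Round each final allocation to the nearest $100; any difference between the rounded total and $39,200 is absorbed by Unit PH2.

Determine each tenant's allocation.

Combined days = 767.
Raw shares: Unit 3B 127/767 × $39,200 = 6,490.74; Unit 4B 219/767 × $39,200 = 11,192.70; Unit PH2 326/767 × $39,200 = 16,661.28; Unit 2A 95/767 × $39,200 = 4,855.28.
At nearest $100: Unit 3B $6,500; Unit 4B $11,200; Unit PH2 $16,700; Unit 2A $4,900. Sum = $39,300.
Difference $39,200 − $39,300 = −$100 applied to Unit PH2: Unit PH2 becomes $16,600.

Unit 3B: $6,500 | Unit 4B: $11,200 | Unit PH2: $16,600 | Unit 2A: $4,900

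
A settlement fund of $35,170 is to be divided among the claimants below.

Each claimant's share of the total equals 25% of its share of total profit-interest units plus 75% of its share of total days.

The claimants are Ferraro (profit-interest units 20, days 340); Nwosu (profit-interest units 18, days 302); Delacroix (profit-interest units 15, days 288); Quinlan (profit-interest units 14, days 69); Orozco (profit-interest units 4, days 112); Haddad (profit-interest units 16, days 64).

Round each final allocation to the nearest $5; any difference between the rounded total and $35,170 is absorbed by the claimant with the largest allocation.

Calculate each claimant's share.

Ferraro: $9,650 · Nwosu: $8,600 · Delacroix: $7,980 · Quinlan: $2,965 · Orozco: $2,920 · Haddad: $3,055

Profit-interest units total 87; days total 1,175.
Composite weights (25% profit-interest units + 75% days): Ferraro 0.2745; Nwosu 0.2445; Delacroix 0.2269; Quinlan 0.0843; Orozco 0.0830; Haddad 0.0868.
Proportional shares: Ferraro 9,653.90; Nwosu 8,598.72; Delacroix 7,981.24; Quinlan 2,963.86; Orozco 2,918.53; Haddad 3,053.74.
After rounding ($5): Ferraro $9,655; Nwosu $8,600; Delacroix $7,980; Quinlan $2,965; Orozco $2,920; Haddad $3,055. Sum = $35,175.
Difference $35,170 − $35,175 = −$5 applied to largest allocation (Ferraro): Ferraro becomes $9,650.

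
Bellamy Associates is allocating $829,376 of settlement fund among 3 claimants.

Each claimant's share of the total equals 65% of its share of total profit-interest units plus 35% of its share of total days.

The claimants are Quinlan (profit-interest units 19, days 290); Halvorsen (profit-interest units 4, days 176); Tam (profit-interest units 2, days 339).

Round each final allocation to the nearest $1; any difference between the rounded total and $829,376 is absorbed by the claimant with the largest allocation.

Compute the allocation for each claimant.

Totals — profit-interest units 25, days 805.
Combined weights (65% profit-interest units + 35% days): Quinlan 0.6201; Halvorsen 0.1805; Tam 0.1994.
Pro-rata amounts: Quinlan 514,285.24; Halvorsen 149,720.40; Tam 165,370.36.
At nearest $1: Quinlan $514,285; Halvorsen $149,720; Tam $165,370. Sum = $829,375.
Difference $829,376 − $829,375 = +$1 applied to largest allocation (Quinlan): Quinlan becomes $514,286.

Quinlan: $514,286 · Halvorsen: $149,720 · Tam: $165,370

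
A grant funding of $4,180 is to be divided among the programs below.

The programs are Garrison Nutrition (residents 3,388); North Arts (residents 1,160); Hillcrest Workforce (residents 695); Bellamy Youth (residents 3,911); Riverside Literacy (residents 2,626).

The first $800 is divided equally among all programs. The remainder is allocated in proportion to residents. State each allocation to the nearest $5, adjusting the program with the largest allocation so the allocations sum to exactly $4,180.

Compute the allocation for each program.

Equal tier: $800 ÷ 5 = $160 apiece.
Remainder $3,380 by residents (total 11,780): Garrison Nutrition 972.11 → $970; North Arts 332.84 → $335; Hillcrest Workforce 199.41 → $200; Bellamy Youth 1,122.17 → $1,120; Riverside Literacy 753.47 → $755.
Totals: Garrison Nutrition $160 + $970 = $1,130; North Arts $160 + $335 = $495; Hillcrest Workforce $160 + $200 = $360; Bellamy Youth $160 + $1,120 = $1,280; Riverside Literacy $160 + $755 = $915.

Garrison Nutrition: $1,130; North Arts: $495; Hillcrest Workforce: $360; Bellamy Youth: $1,280; Riverside Literacy: $915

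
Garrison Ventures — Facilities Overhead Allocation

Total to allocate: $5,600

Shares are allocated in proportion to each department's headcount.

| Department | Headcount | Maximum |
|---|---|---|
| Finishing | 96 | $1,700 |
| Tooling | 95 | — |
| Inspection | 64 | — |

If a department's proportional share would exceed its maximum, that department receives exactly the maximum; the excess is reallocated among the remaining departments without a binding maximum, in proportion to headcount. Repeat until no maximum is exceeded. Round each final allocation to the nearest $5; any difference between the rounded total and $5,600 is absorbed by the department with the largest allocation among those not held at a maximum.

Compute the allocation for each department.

Finishing: $1,700 | Tooling: $2,330 | Inspection: $1,570

Total headcount = 255.
Proportional shares (ignoring caps): Finishing 2,108.24; Tooling 2,086.27; Inspection 1,405.49.
Capped: Finishing ($1,700); balance $3,900 reallocated over remaining headcount 159.
Shares after redistribution: Tooling 2,330.19 → $2,330; Inspection 1,569.81 → $1,570.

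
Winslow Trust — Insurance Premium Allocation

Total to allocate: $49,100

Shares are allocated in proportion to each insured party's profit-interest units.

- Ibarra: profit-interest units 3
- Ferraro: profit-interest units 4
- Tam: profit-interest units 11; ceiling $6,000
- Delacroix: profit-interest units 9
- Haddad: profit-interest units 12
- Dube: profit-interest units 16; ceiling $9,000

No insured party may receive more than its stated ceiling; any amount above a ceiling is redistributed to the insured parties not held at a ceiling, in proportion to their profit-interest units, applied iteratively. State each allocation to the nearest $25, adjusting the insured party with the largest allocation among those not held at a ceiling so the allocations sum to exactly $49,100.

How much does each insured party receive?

Total profit-interest units = 55.
Proportional shares (ignoring caps): Ibarra 2,678.18; Ferraro 3,570.91; Tam 9,820.00; Delacroix 8,034.55; Haddad 10,712.73; Dube 14,283.64.
Held at cap: Tam ($6,000), Dube ($9,000); residual $34,100 reallocated over remaining profit-interest units 28.
Redistributed shares: Ibarra 3,653.57 → $3,650; Ferraro 4,871.43 → $4,875; Delacroix 10,960.71 → $10,950; Haddad 14,614.29 → $14,625.

Ibarra: $3,650 | Ferraro: $4,875 | Tam: $6,000 | Delacroix: $10,950 | Haddad: $14,625 | Dube: $9,000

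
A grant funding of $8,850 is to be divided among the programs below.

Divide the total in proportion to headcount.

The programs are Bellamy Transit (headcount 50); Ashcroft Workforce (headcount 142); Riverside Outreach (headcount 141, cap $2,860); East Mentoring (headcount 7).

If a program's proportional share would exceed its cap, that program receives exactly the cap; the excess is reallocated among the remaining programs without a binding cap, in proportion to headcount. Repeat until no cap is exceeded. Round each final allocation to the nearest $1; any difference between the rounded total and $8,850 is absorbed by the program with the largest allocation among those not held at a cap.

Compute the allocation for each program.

Bellamy Transit: $1,505 · Ashcroft Workforce: $4,274 · Riverside Outreach: $2,860 · East Mentoring: $211

Total headcount = 340.
Proportional shares (ignoring caps): Bellamy Transit 1,301.47; Ashcroft Workforce 3,696.18; Riverside Outreach 3,670.15; East Mentoring 182.21.
Held at cap: Riverside Outreach ($2,860); balance $5,990 reallocated over remaining headcount 199.
Shares after redistribution: Bellamy Transit 1,505.03 → $1,505; Ashcroft Workforce 4,274.27 → $4,274; East Mentoring 210.70 → $211.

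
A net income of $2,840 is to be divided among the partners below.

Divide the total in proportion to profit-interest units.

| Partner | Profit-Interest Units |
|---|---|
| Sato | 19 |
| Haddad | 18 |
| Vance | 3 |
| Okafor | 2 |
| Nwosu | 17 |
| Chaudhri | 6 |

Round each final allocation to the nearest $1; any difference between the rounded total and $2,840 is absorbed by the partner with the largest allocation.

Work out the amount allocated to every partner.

Sato: $831 · Haddad: $786 · Vance: $131 · Okafor: $87 · Nwosu: $743 · Chaudhri: $262

Sum of profit-interest units: 65.
Pro-rata amounts: Sato 19/65 × $2,840 = 830.15; Haddad 18/65 × $2,840 = 786.46; Vance 3/65 × $2,840 = 131.08; Okafor 2/65 × $2,840 = 87.38; Nwosu 17/65 × $2,840 = 742.77; Chaudhri 6/65 × $2,840 = 262.15.
After rounding ($1): Sato $830; Haddad $786; Vance $131; Okafor $87; Nwosu $743; Chaudhri $262. Sum = $2,839.
Difference $2,840 − $2,839 = +$1 applied to largest allocation (Sato): Sato becomes $831.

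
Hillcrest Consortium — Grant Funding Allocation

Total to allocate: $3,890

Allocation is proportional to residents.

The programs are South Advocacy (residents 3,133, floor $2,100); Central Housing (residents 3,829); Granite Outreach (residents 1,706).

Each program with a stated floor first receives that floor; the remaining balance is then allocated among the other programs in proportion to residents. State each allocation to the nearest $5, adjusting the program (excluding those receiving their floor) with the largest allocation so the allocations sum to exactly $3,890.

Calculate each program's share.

South Advocacy: $2,100 · Central Housing: $1,240 · Granite Outreach: $550

Minimums first: South Advocacy $2,100. Balance $1,790.
Balance split over remaining residents 5,535: Central Housing 1,238.29 → $1,240; Granite Outreach 551.71 → $550.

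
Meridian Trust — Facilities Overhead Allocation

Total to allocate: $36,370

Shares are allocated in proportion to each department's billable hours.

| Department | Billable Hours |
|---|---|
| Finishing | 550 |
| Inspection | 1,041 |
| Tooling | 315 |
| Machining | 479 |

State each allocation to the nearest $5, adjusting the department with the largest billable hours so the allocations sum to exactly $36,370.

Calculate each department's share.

Sum of billable hours: 550 + 1,041 + 315 + 479 = 2,385.
Pro-rata amounts: Finishing 8,387.21; Inspection 15,874.70; Tooling 4,803.58; Machining 7,304.50.
Rounded to nearest $5: Finishing $8,385; Inspection $15,875; Tooling $4,805; Machining $7,305. Sum = $36,370.
Rounded total matches; no reconciliation needed.

Finishing: $8,385 | Inspection: $15,875 | Tooling: $4,805 | Machining: $7,305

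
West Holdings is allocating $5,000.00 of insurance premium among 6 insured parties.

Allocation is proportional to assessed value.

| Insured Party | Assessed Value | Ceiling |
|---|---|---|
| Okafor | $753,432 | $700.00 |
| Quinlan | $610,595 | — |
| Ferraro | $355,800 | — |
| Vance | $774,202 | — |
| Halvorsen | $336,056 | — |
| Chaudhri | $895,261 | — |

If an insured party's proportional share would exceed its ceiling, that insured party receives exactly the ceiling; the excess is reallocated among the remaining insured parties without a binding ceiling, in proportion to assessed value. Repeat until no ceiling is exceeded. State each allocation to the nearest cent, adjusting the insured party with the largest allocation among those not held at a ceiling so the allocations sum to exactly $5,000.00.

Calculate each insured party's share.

Okafor: $700.00; Quinlan: $883.46; Ferraro: $514.80; Vance: $1,120.18; Halvorsen: $486.23; Chaudhri: $1,295.33

Combined assessed value = 3,725,346.
Unconstrained shares: Okafor 1,011.2242; Quinlan 819.5145; Ferraro 477.5395; Vance 1,039.1008; Halvorsen 451.0400; Chaudhri 1,201.5810.
Capped: Okafor ($700.00); balance $4,300.00 reallocated over remaining assessed value 2,971,914.
Remaining shares: Quinlan 883.4571 → $883.46; Ferraro 514.7996 → $514.80; Vance 1,120.1766 → $1,120.18; Halvorsen 486.2324 → $486.23; Chaudhri 1,295.3344 → $1,295.33.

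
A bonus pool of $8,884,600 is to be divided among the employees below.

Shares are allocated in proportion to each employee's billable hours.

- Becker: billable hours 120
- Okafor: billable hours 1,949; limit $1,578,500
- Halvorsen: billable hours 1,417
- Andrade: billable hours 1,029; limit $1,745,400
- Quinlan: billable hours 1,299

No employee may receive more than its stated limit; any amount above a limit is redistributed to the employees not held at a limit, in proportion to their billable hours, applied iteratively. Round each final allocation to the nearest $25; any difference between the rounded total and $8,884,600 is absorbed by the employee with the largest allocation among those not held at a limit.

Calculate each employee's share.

Total billable hours = 5,814.
Unconstrained shares: Becker 183,376.68; Okafor 2,978,342.86; Halvorsen 2,165,372.93; Andrade 1,572,455.01; Quinlan 1,985,052.53.
Capped: Okafor ($1,578,500); residual $7,306,100 reallocated over remaining billable hours 3,865.
Capped: Andrade ($1,745,400); residual $5,560,700 reallocated over remaining billable hours 2,836.
Shares after redistribution: Becker 235,290.55 → $235,300; Halvorsen 2,778,389.25 → $2,778,400; Quinlan 2,547,020.20 → $2,547,025.
Rounding difference −$25 applied to Halvorsen → $2,778,375.

Becker: $235,300 · Okafor: $1,578,500 · Halvorsen: $2,778,375 · Andrade: $1,745,400 · Quinlan: $2,547,025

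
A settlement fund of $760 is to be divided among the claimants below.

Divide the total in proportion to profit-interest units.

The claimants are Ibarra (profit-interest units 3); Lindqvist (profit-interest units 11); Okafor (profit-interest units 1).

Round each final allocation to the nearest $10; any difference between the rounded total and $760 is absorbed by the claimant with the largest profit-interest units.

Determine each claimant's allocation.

Ibarra: $150 | Lindqvist: $560 | Okafor: $50

Combined profit-interest units = 3 + 11 + 1 = 15.
Unrounded shares: Ibarra 152.00; Lindqvist 557.33; Okafor 50.67.
At nearest $10: Ibarra $150; Lindqvist $560; Okafor $50. Sum = $760.
Rounded total matches; no reconciliation needed.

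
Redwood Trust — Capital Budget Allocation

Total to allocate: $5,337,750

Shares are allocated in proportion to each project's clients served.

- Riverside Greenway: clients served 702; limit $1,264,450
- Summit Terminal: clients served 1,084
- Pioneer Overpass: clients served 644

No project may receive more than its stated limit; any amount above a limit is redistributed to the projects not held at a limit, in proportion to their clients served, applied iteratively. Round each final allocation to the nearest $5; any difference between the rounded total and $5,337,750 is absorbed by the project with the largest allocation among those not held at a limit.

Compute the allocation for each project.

Total clients served = 2,430.
Proportional shares (ignoring caps): Riverside Greenway 1,542,016.67; Summit Terminal 2,381,119.75; Pioneer Overpass 1,414,613.58.
Held at cap: Riverside Greenway ($1,264,450); balance $4,073,300 reallocated over remaining clients served 1,728.
Remaining shares: Summit Terminal 2,555,241.44 → $2,555,240; Pioneer Overpass 1,518,058.56 → $1,518,060.

Riverside Greenway: $1,264,450; Summit Terminal: $2,555,240; Pioneer Overpass: $1,518,060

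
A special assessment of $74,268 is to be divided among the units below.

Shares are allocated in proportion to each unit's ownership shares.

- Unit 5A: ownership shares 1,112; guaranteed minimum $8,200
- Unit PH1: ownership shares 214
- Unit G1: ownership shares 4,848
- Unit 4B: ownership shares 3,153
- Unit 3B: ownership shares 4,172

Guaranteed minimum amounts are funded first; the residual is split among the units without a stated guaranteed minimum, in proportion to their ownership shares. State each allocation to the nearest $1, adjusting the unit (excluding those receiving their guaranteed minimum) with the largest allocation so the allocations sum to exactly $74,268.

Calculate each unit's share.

Unit 5A: $8,200; Unit PH1: $1,141; Unit G1: $25,858; Unit 4B: $16,817; Unit 3B: $22,252

Fund the minimums — Unit 5A $8,200. Balance $66,068.
Balance split over remaining ownership shares 12,387: Unit PH1 1,141.40 → $1,141; Unit G1 25,857.57 → $25,858; Unit 4B 16,817.02 → $16,817; Unit 3B 22,252.01 → $22,252.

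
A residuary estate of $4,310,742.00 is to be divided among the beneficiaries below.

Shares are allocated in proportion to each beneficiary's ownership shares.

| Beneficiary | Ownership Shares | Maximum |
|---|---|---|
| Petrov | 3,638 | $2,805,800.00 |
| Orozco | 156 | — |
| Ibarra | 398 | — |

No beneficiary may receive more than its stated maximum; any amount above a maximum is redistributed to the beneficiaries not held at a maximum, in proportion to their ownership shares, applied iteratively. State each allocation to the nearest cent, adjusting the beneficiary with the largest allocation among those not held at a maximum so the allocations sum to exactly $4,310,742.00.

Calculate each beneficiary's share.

Sum of ownership shares: 4,192.
Proportional shares (ignoring caps): Petrov 3,741,049.4742; Orozco 160,418.8340; Ibarra 409,273.6918.
Held at cap: Petrov ($2,805,800.00); remaining pool $1,504,942.00 reallocated over remaining ownership shares 554.
Shares after redistribution: Orozco 423,774.2816 → $423,774.28; Ibarra 1,081,167.7184 → $1,081,167.72.

Petrov: $2,805,800.00 · Orozco: $423,774.28 · Ibarra: $1,081,167.72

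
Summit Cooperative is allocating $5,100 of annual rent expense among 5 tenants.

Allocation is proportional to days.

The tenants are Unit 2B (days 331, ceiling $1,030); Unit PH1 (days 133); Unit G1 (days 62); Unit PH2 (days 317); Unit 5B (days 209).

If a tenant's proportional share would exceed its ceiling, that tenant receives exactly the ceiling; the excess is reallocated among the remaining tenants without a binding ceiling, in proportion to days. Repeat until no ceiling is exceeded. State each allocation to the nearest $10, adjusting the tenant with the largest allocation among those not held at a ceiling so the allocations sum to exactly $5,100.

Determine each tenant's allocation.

Sum of days: 1,052.
Pro-rata shares before constraints: Unit 2B 1,604.66; Unit PH1 644.77; Unit G1 300.57; Unit PH2 1,536.79; Unit 5B 1,013.21.
Cap binds for Unit 2B ($1,030); remaining pool $4,070 reallocated over remaining days 721.
Redistributed shares: Unit PH1 750.78 → $750; Unit G1 349.99 → $350; Unit PH2 1,789.45 → $1,790; Unit 5B 1,179.79 → $1,180.

Unit 2B: $1,030 · Unit PH1: $750 · Unit G1: $350 · Unit PH2: $1,790 · Unit 5B: $1,180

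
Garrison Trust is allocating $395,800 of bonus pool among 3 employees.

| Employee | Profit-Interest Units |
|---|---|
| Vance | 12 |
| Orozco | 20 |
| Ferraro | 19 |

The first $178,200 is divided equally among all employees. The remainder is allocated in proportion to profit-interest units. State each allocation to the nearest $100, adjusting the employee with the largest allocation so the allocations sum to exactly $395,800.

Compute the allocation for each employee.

Vance: $110,600 | Orozco: $144,700 | Ferraro: $140,500

$178,200 shared equally gives $59,400 per employee.
Remainder $217,600 by profit-interest units (total 51): Vance 51,200.00 → $51,200; Orozco 85,333.33 → $85,300; Ferraro 81,066.67 → $81,100.
Totals: Vance $59,400 + $51,200 = $110,600; Orozco $59,400 + $85,300 = $144,700; Ferraro $59,400 + $81,100 = $140,500.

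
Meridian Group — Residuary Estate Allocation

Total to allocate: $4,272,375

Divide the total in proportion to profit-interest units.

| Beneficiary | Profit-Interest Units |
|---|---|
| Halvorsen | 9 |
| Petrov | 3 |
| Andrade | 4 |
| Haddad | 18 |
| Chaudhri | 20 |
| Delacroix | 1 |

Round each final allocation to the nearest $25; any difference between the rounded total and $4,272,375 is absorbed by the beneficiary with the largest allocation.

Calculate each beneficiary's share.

Halvorsen: $699,125; Petrov: $233,050; Andrade: $310,725; Haddad: $1,398,225; Chaudhri: $1,553,575; Delacroix: $77,675

Profit-interest units total: 55.
Raw shares: Halvorsen 9/55 × $4,272,375 = 699,115.91; Petrov 3/55 × $4,272,375 = 233,038.64; Andrade 4/55 × $4,272,375 = 310,718.18; Haddad 18/55 × $4,272,375 = 1,398,231.82; Chaudhri 20/55 × $4,272,375 = 1,553,590.91; Delacroix 1/55 × $4,272,375 = 77,679.55.
At nearest $25: Halvorsen $699,125; Petrov $233,050; Andrade $310,725; Haddad $1,398,225; Chaudhri $1,553,600; Delacroix $77,675. Sum = $4,272,400.
Difference $4,272,375 − $4,272,400 = −$25 applied to largest allocation (Chaudhri): Chaudhri becomes $1,553,575.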